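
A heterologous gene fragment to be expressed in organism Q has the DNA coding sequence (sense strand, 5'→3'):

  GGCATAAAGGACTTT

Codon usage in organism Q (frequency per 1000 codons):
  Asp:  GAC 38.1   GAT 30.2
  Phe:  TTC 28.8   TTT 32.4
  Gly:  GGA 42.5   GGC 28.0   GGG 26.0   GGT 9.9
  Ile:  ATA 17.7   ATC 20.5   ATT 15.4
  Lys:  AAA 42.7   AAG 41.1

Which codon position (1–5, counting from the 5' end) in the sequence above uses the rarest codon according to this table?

2

Codon 1 GGC (Gly): 28.0 per 1000.
Codon 2 ATA (Ile): 17.7 per 1000.
Codon 3 AAG (Lys): 41.1 per 1000.
Codon 4 GAC (Asp): 38.1 per 1000.
Codon 5 TTT (Phe): 32.4 per 1000.
Lowest frequency is 17.7 at codon 2.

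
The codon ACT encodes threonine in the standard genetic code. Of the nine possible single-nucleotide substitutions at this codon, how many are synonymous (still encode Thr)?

3

Position 1: none → 0 synonymous.
Position 2: none → 0 synonymous.
Position 3: ACC, ACA, ACG → 3 synonymous.
Total: 0 + 0 + 3 = 3.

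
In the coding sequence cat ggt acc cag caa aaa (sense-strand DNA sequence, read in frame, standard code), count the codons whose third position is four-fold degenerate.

Codon 1 CAT (His): third position 2-fold.
Codon 2 GGT (Gly): third position 4-fold.
Codon 3 ACC (Thr): third position 4-fold.
Codon 4 CAG (Gln): third position 2-fold.
Codon 5 CAA (Gln): third position 2-fold.
Codon 6 AAA (Lys): third position 2-fold.
Four-fold degenerate third positions: 2.

2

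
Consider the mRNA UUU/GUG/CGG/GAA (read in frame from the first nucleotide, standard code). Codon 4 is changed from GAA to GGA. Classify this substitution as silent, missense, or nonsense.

missense

Position 11 falls in codon 4: GAA → Glu.
After the substitution the codon is GGA → Gly.
Glu ≠ Gly, so this is a missense mutation.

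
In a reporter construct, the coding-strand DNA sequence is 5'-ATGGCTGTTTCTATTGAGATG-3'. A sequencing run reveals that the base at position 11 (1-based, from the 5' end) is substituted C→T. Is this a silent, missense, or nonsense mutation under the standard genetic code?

Position 11 falls in codon 4: TCT → Ser.
After the substitution the codon is TTT → Phe.
Ser ≠ Phe, so this is a missense mutation.

missense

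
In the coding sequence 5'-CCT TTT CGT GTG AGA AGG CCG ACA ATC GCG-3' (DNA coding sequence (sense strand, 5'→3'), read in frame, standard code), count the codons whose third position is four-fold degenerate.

Codon 1 CCT (Pro): third position 4-fold.
Codon 2 TTT (Phe): third position 2-fold.
Codon 3 CGT (Arg): third position 4-fold.
Codon 4 GTG (Val): third position 4-fold.
Codon 5 AGA (Arg): third position 2-fold.
Codon 6 AGG (Arg): third position 2-fold.
Codon 7 CCG (Pro): third position 4-fold.
Codon 8 ACA (Thr): third position 4-fold.
Codon 9 ATC (Ile): third position 3-fold.
Codon 10 GCG (Ala): third position 4-fold.
Four-fold degenerate third positions: 6.

6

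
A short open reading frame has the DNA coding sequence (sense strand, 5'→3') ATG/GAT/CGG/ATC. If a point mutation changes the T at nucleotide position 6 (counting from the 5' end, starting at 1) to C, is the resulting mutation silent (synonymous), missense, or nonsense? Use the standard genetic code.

silent

Position 6 falls in codon 2: GAT → Asp.
After the substitution the codon is GAC → Asp.
Both encode Asp, so the change is synonymous.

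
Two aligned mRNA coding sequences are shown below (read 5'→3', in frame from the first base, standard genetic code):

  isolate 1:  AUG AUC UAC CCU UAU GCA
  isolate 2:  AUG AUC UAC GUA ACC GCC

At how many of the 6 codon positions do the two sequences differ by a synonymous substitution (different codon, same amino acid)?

1

Codon 1: AUG Met / AUG Met — identical.
Codon 2: AUC Ile / AUC Ile — identical.
Codon 3: UAC Tyr / UAC Tyr — identical.
Codon 4: CCU Pro / GUA Val — nonsynonymous.
Codon 5: UAU Tyr / ACC Thr — nonsynonymous.
Codon 6: GCA Ala / GCC Ala — synonymous.
Synonymous differences: 1.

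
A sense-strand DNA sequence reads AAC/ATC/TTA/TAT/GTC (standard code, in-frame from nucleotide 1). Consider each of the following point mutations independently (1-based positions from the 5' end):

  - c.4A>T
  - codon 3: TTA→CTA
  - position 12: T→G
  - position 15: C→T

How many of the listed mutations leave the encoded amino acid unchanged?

2

Codon 2: ATC (Ile) → TTC (Phe) — missense.
Codon 3: TTA (Leu) → CTA (Leu) — synonymous.
Codon 4: TAT (Tyr) → TAG (Stop) — nonsense.
Codon 5: GTC (Val) → GTT (Val) — synonymous.
Synonymous: 2 of 4.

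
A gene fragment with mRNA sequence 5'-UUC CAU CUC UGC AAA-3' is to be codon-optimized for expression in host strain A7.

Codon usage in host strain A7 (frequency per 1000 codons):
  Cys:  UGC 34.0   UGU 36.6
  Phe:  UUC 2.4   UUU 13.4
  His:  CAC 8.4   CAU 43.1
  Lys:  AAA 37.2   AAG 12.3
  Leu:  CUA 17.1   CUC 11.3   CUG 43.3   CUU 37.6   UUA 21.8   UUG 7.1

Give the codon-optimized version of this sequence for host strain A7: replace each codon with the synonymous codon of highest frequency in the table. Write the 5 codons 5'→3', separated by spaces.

Codon 1 (Phe): best is UUU at 13.4.
Codon 2 (His): best is CAU at 43.1.
Codon 3 (Leu): best is CUG at 43.3.
Codon 4 (Cys): best is UGU at 36.6.
Codon 5 (Lys): best is AAA at 37.2.

UUU CAU CUG UGU AAA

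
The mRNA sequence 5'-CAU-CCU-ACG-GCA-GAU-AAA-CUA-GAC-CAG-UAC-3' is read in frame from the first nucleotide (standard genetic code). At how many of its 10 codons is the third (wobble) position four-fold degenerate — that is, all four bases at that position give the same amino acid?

Codon 1 CAU (His): third position 2-fold.
Codon 2 CCU (Pro): third position 4-fold.
Codon 3 ACG (Thr): third position 4-fold.
Codon 4 GCA (Ala): third position 4-fold.
Codon 5 GAU (Asp): third position 2-fold.
Codon 6 AAA (Lys): third position 2-fold.
Codon 7 CUA (Leu): third position 4-fold.
Codon 8 GAC (Asp): third position 2-fold.
Codon 9 CAG (Gln): third position 2-fold.
Codon 10 UAC (Tyr): third position 2-fold.
Four-fold degenerate third positions: 4.

4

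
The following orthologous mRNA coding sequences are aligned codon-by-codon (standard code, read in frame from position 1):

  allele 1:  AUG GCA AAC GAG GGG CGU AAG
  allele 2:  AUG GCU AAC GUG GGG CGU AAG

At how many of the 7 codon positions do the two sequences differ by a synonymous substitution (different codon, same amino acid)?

1

Codon 1: AUG Met / AUG Met — identical.
Codon 2: GCA Ala / GCU Ala — synonymous.
Codon 3: AAC Asn / AAC Asn — identical.
Codon 4: GAG Glu / GUG Val — nonsynonymous.
Codon 5: GGG Gly / GGG Gly — identical.
Codon 6: CGU Arg / CGU Arg — identical.
Codon 7: AAG Lys / AAG Lys — identical.
Synonymous differences: 1.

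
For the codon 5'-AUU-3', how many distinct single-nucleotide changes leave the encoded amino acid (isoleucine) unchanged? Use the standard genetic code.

2

Position 1: none → 0 synonymous.
Position 2: none → 0 synonymous.
Position 3: AUC, AUA → 2 synonymous.
Total: 0 + 0 + 2 = 2.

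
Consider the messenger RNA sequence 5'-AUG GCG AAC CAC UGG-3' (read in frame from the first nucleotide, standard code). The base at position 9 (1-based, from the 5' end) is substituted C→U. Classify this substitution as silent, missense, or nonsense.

Position 9 falls in codon 3: AAC → Asn.
After the substitution the codon is AAU → Asn.
Both encode Asn, so the change is synonymous.

silent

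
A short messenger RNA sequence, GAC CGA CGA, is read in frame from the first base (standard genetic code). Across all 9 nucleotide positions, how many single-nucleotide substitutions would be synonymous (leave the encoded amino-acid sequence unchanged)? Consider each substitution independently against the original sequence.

Codon 1 (GAC, Asp): 1 synonymous substitution.
Codon 2 (CGA, Arg): 4 synonymous substitutions.
Codon 3 (CGA, Arg): 4 synonymous substitutions.
Total: 1 + 4 + 4 = 9.

9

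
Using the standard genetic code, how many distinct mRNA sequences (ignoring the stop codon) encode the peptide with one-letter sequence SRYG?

288

Ser: 6 codons.
Arg: 6 codons.
Tyr: 2 codons.
Gly: 4 codons.
6 × 6 × 2 × 4 = 288.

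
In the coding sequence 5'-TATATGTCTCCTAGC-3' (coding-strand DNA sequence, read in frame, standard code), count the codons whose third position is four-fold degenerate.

Codon 1 TAT (Tyr): third position 2-fold.
Codon 2 ATG (Met): third position 1-fold.
Codon 3 TCT (Ser): third position 4-fold.
Codon 4 CCT (Pro): third position 4-fold.
Codon 5 AGC (Ser): third position 2-fold.
Four-fold degenerate third positions: 2.

2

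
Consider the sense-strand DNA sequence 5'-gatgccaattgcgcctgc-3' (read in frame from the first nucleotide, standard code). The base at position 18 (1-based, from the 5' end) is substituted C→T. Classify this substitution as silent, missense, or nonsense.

silent

Position 18 falls in codon 6: TGC → Cys.
After the substitution the codon is TGT → Cys.
Both encode Cys, so the change is synonymous.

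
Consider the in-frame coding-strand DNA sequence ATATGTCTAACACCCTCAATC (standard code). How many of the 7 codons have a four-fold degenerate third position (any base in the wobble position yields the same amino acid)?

4

Codon 1 ATA (Ile): third position 3-fold.
Codon 2 TGT (Cys): third position 2-fold.
Codon 3 CTA (Leu): third position 4-fold.
Codon 4 ACA (Thr): third position 4-fold.
Codon 5 CCC (Pro): third position 4-fold.
Codon 6 TCA (Ser): third position 4-fold.
Codon 7 ATC (Ile): third position 3-fold.
Four-fold degenerate third positions: 4.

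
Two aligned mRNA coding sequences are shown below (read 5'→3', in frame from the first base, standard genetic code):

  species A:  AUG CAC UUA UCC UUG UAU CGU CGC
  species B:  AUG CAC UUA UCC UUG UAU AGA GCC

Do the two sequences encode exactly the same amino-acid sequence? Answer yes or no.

Codon 1: AUG Met / AUG Met — identical.
Codon 2: CAC His / CAC His — identical.
Codon 3: UUA Leu / UUA Leu — identical.
Codon 4: UCC Ser / UCC Ser — identical.
Codon 5: UUG Leu / UUG Leu — identical.
Codon 6: UAU Tyr / UAU Tyr — identical.
Codon 7: CGU Arg / AGA Arg — synonymous.
Codon 8: CGC Arg / GCC Ala — nonsynonymous.
Nonsynonymous differences: 1 → different protein.

no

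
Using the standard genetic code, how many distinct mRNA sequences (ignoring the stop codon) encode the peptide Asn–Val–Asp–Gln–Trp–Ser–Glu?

384

Asn: 2 codons.
Val: 4 codons.
Asp: 2 codons.
Gln: 2 codons.
Trp: 1 codon.
Ser: 6 codons.
Glu: 2 codons.
2 × 4 × 2 × 2 × 1 × 6 × 2 = 384.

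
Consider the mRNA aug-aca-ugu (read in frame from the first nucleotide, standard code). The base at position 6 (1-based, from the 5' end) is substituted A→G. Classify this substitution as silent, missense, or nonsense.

Position 6 falls in codon 2: ACA → Thr.
After the substitution the codon is ACG → Thr.
Both encode Thr, so the change is synonymous.

silent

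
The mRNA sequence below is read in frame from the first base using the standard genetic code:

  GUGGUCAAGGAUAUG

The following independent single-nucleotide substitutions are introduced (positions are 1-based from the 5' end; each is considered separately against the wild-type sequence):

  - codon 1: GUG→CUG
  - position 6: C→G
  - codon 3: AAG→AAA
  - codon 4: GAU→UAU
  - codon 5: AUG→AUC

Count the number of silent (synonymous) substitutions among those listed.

Codon 1: GUG (Val) → CUG (Leu) — missense.
Codon 2: GUC (Val) → GUG (Val) — synonymous.
Codon 3: AAG (Lys) → AAA (Lys) — synonymous.
Codon 4: GAU (Asp) → UAU (Tyr) — missense.
Codon 5: AUG (Met) → AUC (Ile) — missense.
Synonymous: 2 of 5.

2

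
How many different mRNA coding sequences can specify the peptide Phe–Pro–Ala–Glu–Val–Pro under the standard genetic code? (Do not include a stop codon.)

1024

Phe: 2 codons.
Pro: 4 codons.
Ala: 4 codons.
Glu: 2 codons.
Val: 4 codons.
Pro: 4 codons.
2 × 4 × 4 × 2 × 4 × 4 = 1024.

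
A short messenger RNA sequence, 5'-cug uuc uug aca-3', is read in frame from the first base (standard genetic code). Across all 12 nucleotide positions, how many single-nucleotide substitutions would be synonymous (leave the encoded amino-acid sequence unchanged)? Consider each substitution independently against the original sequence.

Codon 1 (CUG, Leu): 4 synonymous substitutions.
Codon 2 (UUC, Phe): 1 synonymous substitution.
Codon 3 (UUG, Leu): 2 synonymous substitutions.
Codon 4 (ACA, Thr): 3 synonymous substitutions.
Total: 4 + 1 + 2 + 3 = 10.

10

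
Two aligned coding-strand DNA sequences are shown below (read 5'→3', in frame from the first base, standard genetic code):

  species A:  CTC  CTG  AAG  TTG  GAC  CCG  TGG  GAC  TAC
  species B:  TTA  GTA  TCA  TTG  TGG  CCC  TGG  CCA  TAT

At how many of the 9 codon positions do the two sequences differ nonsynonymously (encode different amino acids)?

Codon 1: CTC Leu / TTA Leu — synonymous.
Codon 2: CTG Leu / GTA Val — nonsynonymous.
Codon 3: AAG Lys / TCA Ser — nonsynonymous.
Codon 4: TTG Leu / TTG Leu — identical.
Codon 5: GAC Asp / TGG Trp — nonsynonymous.
Codon 6: CCG Pro / CCC Pro — synonymous.
Codon 7: TGG Trp / TGG Trp — identical.
Codon 8: GAC Asp / CCA Pro — nonsynonymous.
Codon 9: TAC Tyr / TAT Tyr — synonymous.
Nonsynonymous differences: 4.

4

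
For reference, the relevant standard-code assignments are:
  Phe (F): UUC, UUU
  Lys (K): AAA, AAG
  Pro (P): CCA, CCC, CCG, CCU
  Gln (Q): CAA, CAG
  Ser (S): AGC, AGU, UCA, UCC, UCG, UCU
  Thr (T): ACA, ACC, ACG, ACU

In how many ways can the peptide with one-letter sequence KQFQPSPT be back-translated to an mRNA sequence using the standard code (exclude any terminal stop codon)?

6144

Lys: 2 codons.
Gln: 2 codons.
Phe: 2 codons.
Gln: 2 codons.
Pro: 4 codons.
Ser: 6 codons.
Pro: 4 codons.
Thr: 4 codons.
2 × 2 × 2 × 2 × 4 × 6 × 4 × 4 = 6144.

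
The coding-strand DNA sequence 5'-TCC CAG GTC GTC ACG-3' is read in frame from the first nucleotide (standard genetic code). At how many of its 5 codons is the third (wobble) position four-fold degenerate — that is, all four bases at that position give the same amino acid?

4

Codon 1 TCC (Ser): third position 4-fold.
Codon 2 CAG (Gln): third position 2-fold.
Codon 3 GTC (Val): third position 4-fold.
Codon 4 GTC (Val): third position 4-fold.
Codon 5 ACG (Thr): third position 4-fold.
Four-fold degenerate third positions: 4.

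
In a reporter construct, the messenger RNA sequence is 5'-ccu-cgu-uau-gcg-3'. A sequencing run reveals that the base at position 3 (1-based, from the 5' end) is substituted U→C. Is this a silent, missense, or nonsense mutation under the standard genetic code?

Position 3 falls in codon 1: CCU → Pro.
After the substitution the codon is CCC → Pro.
Both encode Pro, so the change is synonymous.

silent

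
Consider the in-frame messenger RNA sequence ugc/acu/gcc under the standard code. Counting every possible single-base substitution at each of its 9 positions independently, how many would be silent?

Codon 1 (UGC, Cys): 1 synonymous substitution.
Codon 2 (ACU, Thr): 3 synonymous substitutions.
Codon 3 (GCC, Ala): 3 synonymous substitutions.
Total: 1 + 3 + 3 = 7.

7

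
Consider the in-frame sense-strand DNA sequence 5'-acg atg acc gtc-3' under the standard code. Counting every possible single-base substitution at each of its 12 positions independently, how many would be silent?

Codon 1 (ACG, Thr): 3 synonymous substitutions.
Codon 2 (ATG, Met): 0 synonymous substitutions.
Codon 3 (ACC, Thr): 3 synonymous substitutions.
Codon 4 (GTC, Val): 3 synonymous substitutions.
Total: 3 + 0 + 3 + 3 = 9.

9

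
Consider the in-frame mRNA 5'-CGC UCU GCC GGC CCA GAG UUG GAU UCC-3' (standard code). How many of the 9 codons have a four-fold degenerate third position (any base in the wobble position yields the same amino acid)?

Codon 1 CGC (Arg): third position 4-fold.
Codon 2 UCU (Ser): third position 4-fold.
Codon 3 GCC (Ala): third position 4-fold.
Codon 4 GGC (Gly): third position 4-fold.
Codon 5 CCA (Pro): third position 4-fold.
Codon 6 GAG (Glu): third position 2-fold.
Codon 7 UUG (Leu): third position 2-fold.
Codon 8 GAU (Asp): third position 2-fold.
Codon 9 UCC (Ser): third position 4-fold.
Four-fold degenerate third positions: 6.

6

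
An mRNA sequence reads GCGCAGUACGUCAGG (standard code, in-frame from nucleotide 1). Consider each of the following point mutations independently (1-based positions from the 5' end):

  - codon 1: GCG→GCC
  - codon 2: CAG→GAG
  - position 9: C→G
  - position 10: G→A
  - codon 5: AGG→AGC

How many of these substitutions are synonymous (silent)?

Codon 1: GCG (Ala) → GCC (Ala) — synonymous.
Codon 2: CAG (Gln) → GAG (Glu) — missense.
Codon 3: UAC (Tyr) → UAG (Stop) — nonsense.
Codon 4: GUC (Val) → AUC (Ile) — missense.
Codon 5: AGG (Arg) → AGC (Ser) — missense.
Synonymous: 1 of 5.

1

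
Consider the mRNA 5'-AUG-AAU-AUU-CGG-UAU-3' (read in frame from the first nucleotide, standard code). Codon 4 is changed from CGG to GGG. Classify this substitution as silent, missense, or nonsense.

Position 10 falls in codon 4: CGG → Arg.
After the substitution the codon is GGG → Gly.
Arg ≠ Gly, so this is a missense mutation.

missense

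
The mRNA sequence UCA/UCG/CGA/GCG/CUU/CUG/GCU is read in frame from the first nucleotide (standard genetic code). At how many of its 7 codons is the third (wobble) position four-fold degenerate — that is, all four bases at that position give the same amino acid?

7

Codon 1 UCA (Ser): third position 4-fold.
Codon 2 UCG (Ser): third position 4-fold.
Codon 3 CGA (Arg): third position 4-fold.
Codon 4 GCG (Ala): third position 4-fold.
Codon 5 CUU (Leu): third position 4-fold.
Codon 6 CUG (Leu): third position 4-fold.
Codon 7 GCU (Ala): third position 4-fold.
Four-fold degenerate third positions: 7.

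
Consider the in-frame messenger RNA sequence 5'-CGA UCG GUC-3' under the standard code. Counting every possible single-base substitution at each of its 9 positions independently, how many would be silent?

10

Codon 1 (CGA, Arg): 4 synonymous substitutions.
Codon 2 (UCG, Ser): 3 synonymous substitutions.
Codon 3 (GUC, Val): 3 synonymous substitutions.
Total: 4 + 3 + 3 = 10.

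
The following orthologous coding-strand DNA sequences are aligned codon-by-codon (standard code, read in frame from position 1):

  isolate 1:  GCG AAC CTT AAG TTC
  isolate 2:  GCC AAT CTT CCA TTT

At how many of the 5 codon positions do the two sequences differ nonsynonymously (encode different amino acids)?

1

Codon 1: GCG Ala / GCC Ala — synonymous.
Codon 2: AAC Asn / AAT Asn — synonymous.
Codon 3: CTT Leu / CTT Leu — identical.
Codon 4: AAG Lys / CCA Pro — nonsynonymous.
Codon 5: TTC Phe / TTT Phe — synonymous.
Nonsynonymous differences: 1.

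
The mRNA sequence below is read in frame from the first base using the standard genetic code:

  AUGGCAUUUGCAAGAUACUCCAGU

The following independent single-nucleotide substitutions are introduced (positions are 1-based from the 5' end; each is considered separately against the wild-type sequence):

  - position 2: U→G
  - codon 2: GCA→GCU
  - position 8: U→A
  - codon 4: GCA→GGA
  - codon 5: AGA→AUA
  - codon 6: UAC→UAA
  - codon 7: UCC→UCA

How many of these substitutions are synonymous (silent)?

Codon 1: AUG (Met) → AGG (Arg) — missense.
Codon 2: GCA (Ala) → GCU (Ala) — synonymous.
Codon 3: UUU (Phe) → UAU (Tyr) — missense.
Codon 4: GCA (Ala) → GGA (Gly) — missense.
Codon 5: AGA (Arg) → AUA (Ile) — missense.
Codon 6: UAC (Tyr) → UAA (Stop) — nonsense.
Codon 7: UCC (Ser) → UCA (Ser) — synonymous.
Synonymous: 2 of 7.

2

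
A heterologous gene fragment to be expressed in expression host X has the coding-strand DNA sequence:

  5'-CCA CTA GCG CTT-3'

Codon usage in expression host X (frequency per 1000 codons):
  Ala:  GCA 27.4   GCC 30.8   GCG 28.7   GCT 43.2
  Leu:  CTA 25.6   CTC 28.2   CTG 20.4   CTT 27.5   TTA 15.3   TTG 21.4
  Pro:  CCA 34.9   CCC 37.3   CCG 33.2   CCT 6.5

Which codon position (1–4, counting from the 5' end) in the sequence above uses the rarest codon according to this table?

2

Codon 1 CCA (Pro): 34.9 per 1000.
Codon 2 CTA (Leu): 25.6 per 1000.
Codon 3 GCG (Ala): 28.7 per 1000.
Codon 4 CTT (Leu): 27.5 per 1000.
Lowest frequency is 25.6 at codon 2.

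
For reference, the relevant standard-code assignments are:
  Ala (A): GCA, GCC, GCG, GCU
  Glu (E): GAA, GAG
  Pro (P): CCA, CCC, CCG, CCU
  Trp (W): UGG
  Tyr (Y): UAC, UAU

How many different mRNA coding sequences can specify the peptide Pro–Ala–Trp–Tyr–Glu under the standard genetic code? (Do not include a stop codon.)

Pro: 4 codons.
Ala: 4 codons.
Trp: 1 codon.
Tyr: 2 codons.
Glu: 2 codons.
4 × 4 × 1 × 2 × 2 = 64.

64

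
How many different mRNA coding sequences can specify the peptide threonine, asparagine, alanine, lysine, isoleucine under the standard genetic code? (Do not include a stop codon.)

Thr: 4 codons.
Asn: 2 codons.
Ala: 4 codons.
Lys: 2 codons.
Ile: 3 codons.
4 × 2 × 4 × 2 × 3 = 192.

192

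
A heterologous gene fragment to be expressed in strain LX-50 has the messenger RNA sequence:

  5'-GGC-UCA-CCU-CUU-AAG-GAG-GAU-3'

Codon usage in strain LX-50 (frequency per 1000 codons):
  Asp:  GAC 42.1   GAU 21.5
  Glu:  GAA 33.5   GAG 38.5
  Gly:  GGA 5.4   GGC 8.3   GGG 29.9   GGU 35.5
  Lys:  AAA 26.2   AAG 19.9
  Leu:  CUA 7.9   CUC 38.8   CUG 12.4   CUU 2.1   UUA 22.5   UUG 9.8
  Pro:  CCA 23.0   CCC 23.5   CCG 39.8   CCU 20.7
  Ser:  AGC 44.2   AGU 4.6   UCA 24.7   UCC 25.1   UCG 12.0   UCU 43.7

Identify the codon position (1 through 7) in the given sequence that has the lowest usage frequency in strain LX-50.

Codon 1 GGC (Gly): 8.3 per 1000.
Codon 2 UCA (Ser): 24.7 per 1000.
Codon 3 CCU (Pro): 20.7 per 1000.
Codon 4 CUU (Leu): 2.1 per 1000.
Codon 5 AAG (Lys): 19.9 per 1000.
Codon 6 GAG (Glu): 38.5 per 1000.
Codon 7 GAU (Asp): 21.5 per 1000.
Lowest frequency is 2.1 at codon 4.

4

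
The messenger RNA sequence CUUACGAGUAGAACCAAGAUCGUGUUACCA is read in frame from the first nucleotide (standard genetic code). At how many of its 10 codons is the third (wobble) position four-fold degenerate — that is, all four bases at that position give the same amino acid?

5

Codon 1 CUU (Leu): third position 4-fold.
Codon 2 ACG (Thr): third position 4-fold.
Codon 3 AGU (Ser): third position 2-fold.
Codon 4 AGA (Arg): third position 2-fold.
Codon 5 ACC (Thr): third position 4-fold.
Codon 6 AAG (Lys): third position 2-fold.
Codon 7 AUC (Ile): third position 3-fold.
Codon 8 GUG (Val): third position 4-fold.
Codon 9 UUA (Leu): third position 2-fold.
Codon 10 CCA (Pro): third position 4-fold.
Four-fold degenerate third positions: 5.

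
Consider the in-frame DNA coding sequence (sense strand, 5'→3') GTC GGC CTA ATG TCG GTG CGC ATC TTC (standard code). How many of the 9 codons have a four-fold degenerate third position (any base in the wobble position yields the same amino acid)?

6

Codon 1 GTC (Val): third position 4-fold.
Codon 2 GGC (Gly): third position 4-fold.
Codon 3 CTA (Leu): third position 4-fold.
Codon 4 ATG (Met): third position 1-fold.
Codon 5 TCG (Ser): third position 4-fold.
Codon 6 GTG (Val): third position 4-fold.
Codon 7 CGC (Arg): third position 4-fold.
Codon 8 ATC (Ile): third position 3-fold.
Codon 9 TTC (Phe): third position 2-fold.
Four-fold degenerate third positions: 6.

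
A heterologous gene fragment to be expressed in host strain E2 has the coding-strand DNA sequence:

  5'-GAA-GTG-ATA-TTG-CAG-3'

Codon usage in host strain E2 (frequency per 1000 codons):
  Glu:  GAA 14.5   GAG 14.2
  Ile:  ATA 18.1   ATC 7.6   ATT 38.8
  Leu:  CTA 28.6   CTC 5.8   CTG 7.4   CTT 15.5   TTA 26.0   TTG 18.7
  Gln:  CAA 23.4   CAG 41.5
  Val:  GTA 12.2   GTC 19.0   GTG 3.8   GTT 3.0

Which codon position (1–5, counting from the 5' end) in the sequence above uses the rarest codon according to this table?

2

Codon 1 GAA (Glu): 14.5 per 1000.
Codon 2 GTG (Val): 3.8 per 1000.
Codon 3 ATA (Ile): 18.1 per 1000.
Codon 4 TTG (Leu): 18.7 per 1000.
Codon 5 CAG (Gln): 41.5 per 1000.
Lowest frequency is 3.8 at codon 2.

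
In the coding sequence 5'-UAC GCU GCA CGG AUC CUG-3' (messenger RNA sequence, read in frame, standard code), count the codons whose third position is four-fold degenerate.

4

Codon 1 UAC (Tyr): third position 2-fold.
Codon 2 GCU (Ala): third position 4-fold.
Codon 3 GCA (Ala): third position 4-fold.
Codon 4 CGG (Arg): third position 4-fold.
Codon 5 AUC (Ile): third position 3-fold.
Codon 6 CUG (Leu): third position 4-fold.
Four-fold degenerate third positions: 4.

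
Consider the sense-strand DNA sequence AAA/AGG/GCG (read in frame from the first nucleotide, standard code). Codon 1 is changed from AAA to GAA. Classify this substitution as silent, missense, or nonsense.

Position 1 falls in codon 1: AAA → Lys.
After the substitution the codon is GAA → Glu.
Lys ≠ Glu, so this is a missense mutation.

missense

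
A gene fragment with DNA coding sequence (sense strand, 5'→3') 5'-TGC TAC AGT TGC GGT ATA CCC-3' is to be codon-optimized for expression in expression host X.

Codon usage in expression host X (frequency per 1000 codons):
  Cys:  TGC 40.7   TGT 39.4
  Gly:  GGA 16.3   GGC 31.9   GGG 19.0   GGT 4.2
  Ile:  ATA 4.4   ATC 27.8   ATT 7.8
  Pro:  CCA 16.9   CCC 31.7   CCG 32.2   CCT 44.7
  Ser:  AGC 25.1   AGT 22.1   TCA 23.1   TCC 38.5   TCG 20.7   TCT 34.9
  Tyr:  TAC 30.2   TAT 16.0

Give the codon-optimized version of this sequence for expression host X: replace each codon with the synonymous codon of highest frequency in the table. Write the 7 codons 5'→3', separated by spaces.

Codon 1 (Cys): best is TGC at 40.7.
Codon 2 (Tyr): best is TAC at 30.2.
Codon 3 (Ser): best is TCC at 38.5.
Codon 4 (Cys): best is TGC at 40.7.
Codon 5 (Gly): best is GGC at 31.9.
Codon 6 (Ile): best is ATC at 27.8.
Codon 7 (Pro): best is CCT at 44.7.

TGC TAC TCC TGC GGC ATC CCT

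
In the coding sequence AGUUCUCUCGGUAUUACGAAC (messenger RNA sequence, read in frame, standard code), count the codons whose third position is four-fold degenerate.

4

Codon 1 AGU (Ser): third position 2-fold.
Codon 2 UCU (Ser): third position 4-fold.
Codon 3 CUC (Leu): third position 4-fold.
Codon 4 GGU (Gly): third position 4-fold.
Codon 5 AUU (Ile): third position 3-fold.
Codon 6 ACG (Thr): third position 4-fold.
Codon 7 AAC (Asn): third position 2-fold.
Four-fold degenerate third positions: 4.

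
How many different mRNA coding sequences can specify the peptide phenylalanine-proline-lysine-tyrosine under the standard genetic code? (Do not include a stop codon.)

32

Phe: 2 codons.
Pro: 4 codons.
Lys: 2 codons.
Tyr: 2 codons.
2 × 4 × 2 × 2 = 32.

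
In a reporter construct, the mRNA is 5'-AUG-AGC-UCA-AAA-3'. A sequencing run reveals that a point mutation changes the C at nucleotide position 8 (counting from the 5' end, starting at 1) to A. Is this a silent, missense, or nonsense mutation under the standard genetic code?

nonsense

Position 8 falls in codon 3: UCA → Ser.
After the substitution the codon is UAA → Stop.
The new codon is a stop codon, so this is a nonsense mutation.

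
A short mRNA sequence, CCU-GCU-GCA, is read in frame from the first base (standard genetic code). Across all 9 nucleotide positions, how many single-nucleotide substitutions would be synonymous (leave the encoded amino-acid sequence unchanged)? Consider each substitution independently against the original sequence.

9

Codon 1 (CCU, Pro): 3 synonymous substitutions.
Codon 2 (GCU, Ala): 3 synonymous substitutions.
Codon 3 (GCA, Ala): 3 synonymous substitutions.
Total: 3 + 3 + 3 = 9.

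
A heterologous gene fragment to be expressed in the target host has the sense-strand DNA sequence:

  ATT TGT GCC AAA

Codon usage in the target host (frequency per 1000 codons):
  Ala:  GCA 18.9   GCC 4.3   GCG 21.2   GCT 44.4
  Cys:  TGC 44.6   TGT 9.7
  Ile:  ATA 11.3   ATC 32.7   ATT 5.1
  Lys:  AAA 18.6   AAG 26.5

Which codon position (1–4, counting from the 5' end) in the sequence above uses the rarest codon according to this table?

3

Codon 1 ATT (Ile): 5.1 per 1000.
Codon 2 TGT (Cys): 9.7 per 1000.
Codon 3 GCC (Ala): 4.3 per 1000.
Codon 4 AAA (Lys): 18.6 per 1000.
Lowest frequency is 4.3 at codon 3.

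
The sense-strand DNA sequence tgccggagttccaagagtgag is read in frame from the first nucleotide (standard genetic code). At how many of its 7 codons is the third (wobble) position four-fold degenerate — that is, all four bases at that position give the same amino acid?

2

Codon 1 TGC (Cys): third position 2-fold.
Codon 2 CGG (Arg): third position 4-fold.
Codon 3 AGT (Ser): third position 2-fold.
Codon 4 TCC (Ser): third position 4-fold.
Codon 5 AAG (Lys): third position 2-fold.
Codon 6 AGT (Ser): third position 2-fold.
Codon 7 GAG (Glu): third position 2-fold.
Four-fold degenerate third positions: 2.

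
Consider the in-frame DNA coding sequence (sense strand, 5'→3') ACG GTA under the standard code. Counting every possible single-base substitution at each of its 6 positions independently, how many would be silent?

6

Codon 1 (ACG, Thr): 3 synonymous substitutions.
Codon 2 (GTA, Val): 3 synonymous substitutions.
Total: 3 + 3 = 6.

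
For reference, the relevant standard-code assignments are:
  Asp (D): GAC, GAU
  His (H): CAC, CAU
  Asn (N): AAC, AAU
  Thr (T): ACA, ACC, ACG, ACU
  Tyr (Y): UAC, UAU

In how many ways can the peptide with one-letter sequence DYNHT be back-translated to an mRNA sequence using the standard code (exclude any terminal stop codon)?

Asp: 2 codons.
Tyr: 2 codons.
Asn: 2 codons.
His: 2 codons.
Thr: 4 codons.
2 × 2 × 2 × 2 × 4 = 64.

64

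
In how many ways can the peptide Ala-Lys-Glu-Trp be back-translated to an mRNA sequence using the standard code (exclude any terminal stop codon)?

16

Ala: 4 codons.
Lys: 2 codons.
Glu: 2 codons.
Trp: 1 codon.
4 × 2 × 2 × 1 = 16.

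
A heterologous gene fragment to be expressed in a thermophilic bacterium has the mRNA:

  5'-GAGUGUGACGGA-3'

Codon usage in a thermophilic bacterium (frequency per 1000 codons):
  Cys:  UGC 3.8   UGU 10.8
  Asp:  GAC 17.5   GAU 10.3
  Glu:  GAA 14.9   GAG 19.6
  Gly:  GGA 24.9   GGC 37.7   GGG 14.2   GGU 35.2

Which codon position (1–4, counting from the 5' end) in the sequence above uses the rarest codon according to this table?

2

Codon 1 GAG (Glu): 19.6 per 1000.
Codon 2 UGU (Cys): 10.8 per 1000.
Codon 3 GAC (Asp): 17.5 per 1000.
Codon 4 GGA (Gly): 24.9 per 1000.
Lowest frequency is 10.8 at codon 2.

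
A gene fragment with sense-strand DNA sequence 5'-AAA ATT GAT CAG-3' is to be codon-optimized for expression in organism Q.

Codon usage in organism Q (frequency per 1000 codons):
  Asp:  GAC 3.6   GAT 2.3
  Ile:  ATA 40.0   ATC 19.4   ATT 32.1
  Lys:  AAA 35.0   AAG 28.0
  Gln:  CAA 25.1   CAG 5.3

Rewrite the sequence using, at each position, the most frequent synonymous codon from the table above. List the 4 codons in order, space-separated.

Codon 1 (Lys): best is AAA at 35.0.
Codon 2 (Ile): best is ATA at 40.0.
Codon 3 (Asp): best is GAC at 3.6.
Codon 4 (Gln): best is CAA at 25.1.

AAA ATA GAC CAA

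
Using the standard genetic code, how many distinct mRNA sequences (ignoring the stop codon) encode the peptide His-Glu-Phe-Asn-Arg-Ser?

His: 2 codons.
Glu: 2 codons.
Phe: 2 codons.
Asn: 2 codons.
Arg: 6 codons.
Ser: 6 codons.
2 × 2 × 2 × 2 × 6 × 6 = 576.

576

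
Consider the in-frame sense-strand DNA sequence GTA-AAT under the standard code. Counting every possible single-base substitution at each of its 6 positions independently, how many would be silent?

4

Codon 1 (GTA, Val): 3 synonymous substitutions.
Codon 2 (AAT, Asn): 1 synonymous substitution.
Total: 3 + 1 = 4.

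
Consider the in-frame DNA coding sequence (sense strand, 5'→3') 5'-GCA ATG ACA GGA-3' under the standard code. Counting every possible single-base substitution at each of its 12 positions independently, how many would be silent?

9

Codon 1 (GCA, Ala): 3 synonymous substitutions.
Codon 2 (ATG, Met): 0 synonymous substitutions.
Codon 3 (ACA, Thr): 3 synonymous substitutions.
Codon 4 (GGA, Gly): 3 synonymous substitutions.
Total: 3 + 0 + 3 + 3 = 9.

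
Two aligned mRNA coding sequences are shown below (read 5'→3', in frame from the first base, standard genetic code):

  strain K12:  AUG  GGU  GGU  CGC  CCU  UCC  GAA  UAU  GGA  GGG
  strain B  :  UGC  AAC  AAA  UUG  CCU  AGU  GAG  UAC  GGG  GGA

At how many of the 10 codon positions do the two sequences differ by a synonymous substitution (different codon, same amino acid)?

Codon 1: AUG Met / UGC Cys — nonsynonymous.
Codon 2: GGU Gly / AAC Asn — nonsynonymous.
Codon 3: GGU Gly / AAA Lys — nonsynonymous.
Codon 4: CGC Arg / UUG Leu — nonsynonymous.
Codon 5: CCU Pro / CCU Pro — identical.
Codon 6: UCC Ser / AGU Ser — synonymous.
Codon 7: GAA Glu / GAG Glu — synonymous.
Codon 8: UAU Tyr / UAC Tyr — synonymous.
Codon 9: GGA Gly / GGG Gly — synonymous.
Codon 10: GGG Gly / GGA Gly — synonymous.
Synonymous differences: 5.

5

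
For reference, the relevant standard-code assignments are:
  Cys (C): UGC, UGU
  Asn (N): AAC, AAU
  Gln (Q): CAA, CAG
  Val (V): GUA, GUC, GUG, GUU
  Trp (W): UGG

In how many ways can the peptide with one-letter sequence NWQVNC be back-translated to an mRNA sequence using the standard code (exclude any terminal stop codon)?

Asn: 2 codons.
Trp: 1 codon.
Gln: 2 codons.
Val: 4 codons.
Asn: 2 codons.
Cys: 2 codons.
2 × 1 × 2 × 4 × 2 × 2 = 64.

64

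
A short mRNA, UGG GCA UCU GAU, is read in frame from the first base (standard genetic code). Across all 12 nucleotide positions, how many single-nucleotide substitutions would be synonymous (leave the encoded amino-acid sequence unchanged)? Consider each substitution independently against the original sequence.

Codon 1 (UGG, Trp): 0 synonymous substitutions.
Codon 2 (GCA, Ala): 3 synonymous substitutions.
Codon 3 (UCU, Ser): 3 synonymous substitutions.
Codon 4 (GAU, Asp): 1 synonymous substitution.
Total: 0 + 3 + 3 + 1 = 7.

7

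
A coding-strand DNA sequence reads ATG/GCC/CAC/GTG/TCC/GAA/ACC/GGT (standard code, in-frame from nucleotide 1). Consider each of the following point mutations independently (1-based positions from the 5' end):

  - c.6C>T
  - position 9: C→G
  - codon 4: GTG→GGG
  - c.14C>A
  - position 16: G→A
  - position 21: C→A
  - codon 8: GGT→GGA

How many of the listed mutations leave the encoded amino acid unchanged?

3

Codon 2: GCC (Ala) → GCT (Ala) — synonymous.
Codon 3: CAC (His) → CAG (Gln) — missense.
Codon 4: GTG (Val) → GGG (Gly) — missense.
Codon 5: TCC (Ser) → TAC (Tyr) — missense.
Codon 6: GAA (Glu) → AAA (Lys) — missense.
Codon 7: ACC (Thr) → ACA (Thr) — synonymous.
Codon 8: GGT (Gly) → GGA (Gly) — synonymous.
Synonymous: 3 of 7.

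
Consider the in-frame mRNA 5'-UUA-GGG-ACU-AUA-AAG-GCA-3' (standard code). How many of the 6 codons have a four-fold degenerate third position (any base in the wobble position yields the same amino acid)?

Codon 1 UUA (Leu): third position 2-fold.
Codon 2 GGG (Gly): third position 4-fold.
Codon 3 ACU (Thr): third position 4-fold.
Codon 4 AUA (Ile): third position 3-fold.
Codon 5 AAG (Lys): third position 2-fold.
Codon 6 GCA (Ala): third position 4-fold.
Four-fold degenerate third positions: 3.

3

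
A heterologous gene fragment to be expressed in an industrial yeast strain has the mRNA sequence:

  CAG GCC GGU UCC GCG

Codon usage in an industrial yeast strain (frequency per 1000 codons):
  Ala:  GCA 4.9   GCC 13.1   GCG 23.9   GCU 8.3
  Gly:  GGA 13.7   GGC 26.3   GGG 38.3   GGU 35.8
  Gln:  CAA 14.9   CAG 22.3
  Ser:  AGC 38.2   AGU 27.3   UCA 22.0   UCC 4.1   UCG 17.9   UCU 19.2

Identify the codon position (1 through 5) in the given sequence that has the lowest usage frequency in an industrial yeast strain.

Codon 1 CAG (Gln): 22.3 per 1000.
Codon 2 GCC (Ala): 13.1 per 1000.
Codon 3 GGU (Gly): 35.8 per 1000.
Codon 4 UCC (Ser): 4.1 per 1000.
Codon 5 GCG (Ala): 23.9 per 1000.
Lowest frequency is 4.1 at codon 4.

4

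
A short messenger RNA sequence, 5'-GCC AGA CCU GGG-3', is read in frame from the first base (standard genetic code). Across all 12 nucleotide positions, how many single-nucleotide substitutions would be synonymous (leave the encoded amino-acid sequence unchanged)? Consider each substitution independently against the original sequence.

Codon 1 (GCC, Ala): 3 synonymous substitutions.
Codon 2 (AGA, Arg): 2 synonymous substitutions.
Codon 3 (CCU, Pro): 3 synonymous substitutions.
Codon 4 (GGG, Gly): 3 synonymous substitutions.
Total: 3 + 2 + 3 + 3 = 11.

11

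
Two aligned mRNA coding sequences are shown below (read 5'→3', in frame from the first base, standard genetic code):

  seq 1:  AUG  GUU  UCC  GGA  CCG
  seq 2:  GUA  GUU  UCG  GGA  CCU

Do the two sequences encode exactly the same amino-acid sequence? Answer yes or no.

Codon 1: AUG Met / GUA Val — nonsynonymous.
Codon 2: GUU Val / GUU Val — identical.
Codon 3: UCC Ser / UCG Ser — synonymous.
Codon 4: GGA Gly / GGA Gly — identical.
Codon 5: CCG Pro / CCU Pro — synonymous.
Nonsynonymous differences: 1 → different protein.

no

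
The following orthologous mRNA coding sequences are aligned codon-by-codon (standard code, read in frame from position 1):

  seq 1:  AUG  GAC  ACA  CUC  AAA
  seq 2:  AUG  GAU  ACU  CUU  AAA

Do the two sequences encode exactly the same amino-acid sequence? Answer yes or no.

Codon 1: AUG Met / AUG Met — identical.
Codon 2: GAC Asp / GAU Asp — synonymous.
Codon 3: ACA Thr / ACU Thr — synonymous.
Codon 4: CUC Leu / CUU Leu — synonymous.
Codon 5: AAA Lys / AAA Lys — identical.
Nonsynonymous differences: 0 → same protein.

yes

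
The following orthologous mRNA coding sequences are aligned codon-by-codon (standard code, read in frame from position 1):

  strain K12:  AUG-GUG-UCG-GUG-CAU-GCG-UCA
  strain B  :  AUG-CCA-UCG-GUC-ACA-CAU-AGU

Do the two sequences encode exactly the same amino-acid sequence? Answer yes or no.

no

Codon 1: AUG Met / AUG Met — identical.
Codon 2: GUG Val / CCA Pro — nonsynonymous.
Codon 3: UCG Ser / UCG Ser — identical.
Codon 4: GUG Val / GUC Val — synonymous.
Codon 5: CAU His / ACA Thr — nonsynonymous.
Codon 6: GCG Ala / CAU His — nonsynonymous.
Codon 7: UCA Ser / AGU Ser — synonymous.
Nonsynonymous differences: 3 → different protein.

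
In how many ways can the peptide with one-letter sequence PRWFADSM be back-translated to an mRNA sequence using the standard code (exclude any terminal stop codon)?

Pro: 4 codons.
Arg: 6 codons.
Trp: 1 codon.
Phe: 2 codons.
Ala: 4 codons.
Asp: 2 codons.
Ser: 6 codons.
Met: 1 codon.
4 × 6 × 1 × 2 × 4 × 2 × 6 × 1 = 2304.

2304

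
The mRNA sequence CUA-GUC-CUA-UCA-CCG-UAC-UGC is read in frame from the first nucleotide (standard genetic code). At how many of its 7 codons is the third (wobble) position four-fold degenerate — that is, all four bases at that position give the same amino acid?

5

Codon 1 CUA (Leu): third position 4-fold.
Codon 2 GUC (Val): third position 4-fold.
Codon 3 CUA (Leu): third position 4-fold.
Codon 4 UCA (Ser): third position 4-fold.
Codon 5 CCG (Pro): third position 4-fold.
Codon 6 UAC (Tyr): third position 2-fold.
Codon 7 UGC (Cys): third position 2-fold.
Four-fold degenerate third positions: 5.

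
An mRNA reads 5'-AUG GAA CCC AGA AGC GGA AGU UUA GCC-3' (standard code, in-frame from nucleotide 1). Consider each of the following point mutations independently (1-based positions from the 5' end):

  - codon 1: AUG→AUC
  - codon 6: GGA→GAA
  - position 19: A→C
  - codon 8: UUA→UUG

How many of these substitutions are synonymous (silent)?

Codon 1: AUG (Met) → AUC (Ile) — missense.
Codon 6: GGA (Gly) → GAA (Glu) — missense.
Codon 7: AGU (Ser) → CGU (Arg) — missense.
Codon 8: UUA (Leu) → UUG (Leu) — synonymous.
Synonymous: 1 of 4.

1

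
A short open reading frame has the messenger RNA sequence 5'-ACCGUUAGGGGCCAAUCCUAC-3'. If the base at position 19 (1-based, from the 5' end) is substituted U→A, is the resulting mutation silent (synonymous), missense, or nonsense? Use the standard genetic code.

Position 19 falls in codon 7: UAC → Tyr.
After the substitution the codon is AAC → Asn.
Tyr ≠ Asn, so this is a missense mutation.

missense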